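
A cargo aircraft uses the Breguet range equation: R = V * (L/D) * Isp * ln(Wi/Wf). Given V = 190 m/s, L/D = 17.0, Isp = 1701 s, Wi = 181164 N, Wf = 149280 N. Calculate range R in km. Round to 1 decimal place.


Step 1: Coefficient = V * (L/D) * Isp = 190 * 17.0 * 1701 = 5494230.0 m
Step 2: Wi/Wf = 181164 / 149280 = 1.213585
Step 3: ln(1.213585) = 0.193579
Step 4: R = 5494230.0 * 0.193579 = 1063567.3 m = 1063.6 km

1063.6


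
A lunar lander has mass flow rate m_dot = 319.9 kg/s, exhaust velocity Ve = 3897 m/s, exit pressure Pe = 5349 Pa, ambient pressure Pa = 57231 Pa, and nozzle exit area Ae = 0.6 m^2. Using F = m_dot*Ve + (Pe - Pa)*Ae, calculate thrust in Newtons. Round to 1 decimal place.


Step 1: Momentum thrust = m_dot * Ve = 319.9 * 3897 = 1246650.3 N
Step 2: Pressure thrust = (Pe - Pa) * Ae = (5349 - 57231) * 0.6 = -31129.2 N
Step 3: Total thrust F = 1246650.3 + -31129.2 = 1215521.1 N

1215521.1


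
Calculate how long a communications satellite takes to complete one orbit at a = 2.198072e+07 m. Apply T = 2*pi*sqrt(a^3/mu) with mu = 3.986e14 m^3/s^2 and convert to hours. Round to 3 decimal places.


Step 1: a^3 / mu = 1.062003e+22 / 3.986e14 = 2.664333e+07
Step 2: sqrt(2.664333e+07) = 5161.7174 s
Step 3: T = 2*pi * 5161.7174 = 32432.03 s
Step 4: T in hours = 32432.03 / 3600 = 9.009 hours

9.009


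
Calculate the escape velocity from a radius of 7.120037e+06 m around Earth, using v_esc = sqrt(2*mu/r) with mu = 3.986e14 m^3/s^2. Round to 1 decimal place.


Step 1: 2*mu/r = 2 * 3.986e14 / 7.120037e+06 = 111965710.2906
Step 2: v_esc = sqrt(111965710.2906) = 10581.4 m/s

10581.4


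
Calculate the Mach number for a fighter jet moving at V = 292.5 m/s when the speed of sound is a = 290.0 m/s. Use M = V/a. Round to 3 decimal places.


Step 1: M = V / a = 292.5 / 290.0
Step 2: M = 1.009

1.009


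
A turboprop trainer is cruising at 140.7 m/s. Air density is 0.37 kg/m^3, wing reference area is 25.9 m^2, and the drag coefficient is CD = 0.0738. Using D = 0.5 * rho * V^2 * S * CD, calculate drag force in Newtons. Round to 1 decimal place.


Step 1: Dynamic pressure q = 0.5 * 0.37 * 140.7^2 = 3662.3506 Pa
Step 2: Drag D = q * S * CD = 3662.3506 * 25.9 * 0.0738
Step 3: D = 7000.3 N

7000.3


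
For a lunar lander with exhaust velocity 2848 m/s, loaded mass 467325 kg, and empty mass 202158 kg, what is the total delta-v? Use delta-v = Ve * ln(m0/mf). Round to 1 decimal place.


Step 1: Mass ratio m0/mf = 467325 / 202158 = 2.311682
Step 2: ln(2.311682) = 0.837975
Step 3: delta-v = 2848 * 0.837975 = 2386.6 m/s

2386.6


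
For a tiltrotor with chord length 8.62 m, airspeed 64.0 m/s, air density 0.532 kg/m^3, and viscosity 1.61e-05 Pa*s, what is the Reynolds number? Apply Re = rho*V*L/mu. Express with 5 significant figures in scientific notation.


Step 1: Numerator = rho * V * L = 0.532 * 64.0 * 8.62 = 293.49376
Step 2: Re = 293.49376 / 1.61e-05
Step 3: Re = 1.8229e+07

1.8229e+07


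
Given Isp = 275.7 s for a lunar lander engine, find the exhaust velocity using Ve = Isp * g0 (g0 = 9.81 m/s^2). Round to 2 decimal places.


Step 1: Ve = Isp * g0 = 275.7 * 9.81
Step 2: Ve = 2704.62 m/s

2704.62


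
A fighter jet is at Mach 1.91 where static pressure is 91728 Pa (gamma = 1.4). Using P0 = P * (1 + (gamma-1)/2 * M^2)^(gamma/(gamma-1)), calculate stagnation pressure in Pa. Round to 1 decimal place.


Step 1: (gamma-1)/2 * M^2 = 0.2 * 3.6481 = 0.72962
Step 2: 1 + 0.72962 = 1.72962
Step 3: Exponent gamma/(gamma-1) = 3.5
Step 4: P0 = 91728 * 1.72962^3.5 = 624208.1 Pa

624208.1


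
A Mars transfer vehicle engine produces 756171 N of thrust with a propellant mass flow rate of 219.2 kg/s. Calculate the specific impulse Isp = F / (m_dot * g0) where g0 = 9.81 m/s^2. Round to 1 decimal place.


Step 1: m_dot * g0 = 219.2 * 9.81 = 2150.35
Step 2: Isp = 756171 / 2150.35 = 351.6 s

351.6


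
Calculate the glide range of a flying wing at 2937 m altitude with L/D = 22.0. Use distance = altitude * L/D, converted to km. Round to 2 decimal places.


Step 1: Glide distance = altitude * L/D = 2937 * 22.0 = 64614.0 m
Step 2: Convert to km: 64614.0 / 1000 = 64.61 km

64.61


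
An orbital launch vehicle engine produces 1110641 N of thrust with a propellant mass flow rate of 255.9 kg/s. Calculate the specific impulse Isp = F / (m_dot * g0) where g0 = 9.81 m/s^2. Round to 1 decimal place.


Step 1: m_dot * g0 = 255.9 * 9.81 = 2510.38
Step 2: Isp = 1110641 / 2510.38 = 442.4 s

442.4


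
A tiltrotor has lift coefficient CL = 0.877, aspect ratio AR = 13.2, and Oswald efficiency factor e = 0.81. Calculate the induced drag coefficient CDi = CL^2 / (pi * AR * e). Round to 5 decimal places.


Step 1: CL^2 = 0.877^2 = 0.769129
Step 2: pi * AR * e = 3.14159 * 13.2 * 0.81 = 33.589909
Step 3: CDi = 0.769129 / 33.589909 = 0.02290

0.02290


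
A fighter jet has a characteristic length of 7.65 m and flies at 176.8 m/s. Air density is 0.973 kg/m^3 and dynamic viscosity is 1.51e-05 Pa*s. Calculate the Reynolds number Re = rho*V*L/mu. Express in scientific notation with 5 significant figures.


Step 1: Numerator = rho * V * L = 0.973 * 176.8 * 7.65 = 1316.00196
Step 2: Re = 1316.00196 / 1.51e-05
Step 3: Re = 8.7152e+07

8.7152e+07


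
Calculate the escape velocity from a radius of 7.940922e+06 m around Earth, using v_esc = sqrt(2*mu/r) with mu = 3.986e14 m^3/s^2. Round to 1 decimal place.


Step 1: 2*mu/r = 2 * 3.986e14 / 7.940922e+06 = 100391365.1337
Step 2: v_esc = sqrt(100391365.1337) = 10019.5 m/s

10019.5


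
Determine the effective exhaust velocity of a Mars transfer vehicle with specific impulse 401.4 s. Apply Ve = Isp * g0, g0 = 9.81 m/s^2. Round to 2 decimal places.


Step 1: Ve = Isp * g0 = 401.4 * 9.81
Step 2: Ve = 3937.73 m/s

3937.73


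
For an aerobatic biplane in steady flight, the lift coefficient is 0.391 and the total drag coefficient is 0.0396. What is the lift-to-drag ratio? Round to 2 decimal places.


Step 1: L/D = CL / CD = 0.391 / 0.0396
Step 2: L/D = 9.87

9.87


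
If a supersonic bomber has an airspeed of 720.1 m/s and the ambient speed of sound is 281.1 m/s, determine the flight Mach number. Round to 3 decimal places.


Step 1: M = V / a = 720.1 / 281.1
Step 2: M = 2.562

2.562


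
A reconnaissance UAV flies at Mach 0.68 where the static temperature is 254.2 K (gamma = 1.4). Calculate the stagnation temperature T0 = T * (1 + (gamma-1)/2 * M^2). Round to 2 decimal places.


Step 1: (gamma-1)/2 = 0.2
Step 2: M^2 = 0.4624
Step 3: 1 + 0.2 * 0.4624 = 1.09248
Step 4: T0 = 254.2 * 1.09248 = 277.71 K

277.71


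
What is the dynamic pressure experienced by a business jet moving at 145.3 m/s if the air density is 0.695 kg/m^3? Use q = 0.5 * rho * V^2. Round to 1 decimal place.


Step 1: V^2 = 145.3^2 = 21112.09
Step 2: q = 0.5 * 0.695 * 21112.09
Step 3: q = 7336.5 Pa

7336.5


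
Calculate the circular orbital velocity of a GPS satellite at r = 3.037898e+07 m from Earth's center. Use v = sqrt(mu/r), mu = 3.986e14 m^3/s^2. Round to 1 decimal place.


Step 1: mu / r = 3.986e14 / 3.037898e+07 = 13120914.5271
Step 2: v = sqrt(13120914.5271) = 3622.3 m/s

3622.3


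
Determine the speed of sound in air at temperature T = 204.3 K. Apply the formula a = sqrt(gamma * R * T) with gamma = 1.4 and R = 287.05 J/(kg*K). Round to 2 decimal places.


Step 1: gamma * R * T = 1.4 * 287.05 * 204.3 = 82102.041
Step 2: a = sqrt(82102.041) = 286.53 m/s

286.53


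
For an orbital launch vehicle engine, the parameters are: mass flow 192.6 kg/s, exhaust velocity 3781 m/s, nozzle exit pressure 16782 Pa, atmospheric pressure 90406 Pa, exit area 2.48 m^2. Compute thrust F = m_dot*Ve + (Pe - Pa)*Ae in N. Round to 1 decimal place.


Step 1: Momentum thrust = m_dot * Ve = 192.6 * 3781 = 728220.6 N
Step 2: Pressure thrust = (Pe - Pa) * Ae = (16782 - 90406) * 2.48 = -182587.52 N
Step 3: Total thrust F = 728220.6 + -182587.52 = 545633.1 N

545633.1


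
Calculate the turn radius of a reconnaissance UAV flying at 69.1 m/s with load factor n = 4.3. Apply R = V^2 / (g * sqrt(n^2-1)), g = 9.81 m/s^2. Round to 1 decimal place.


Step 1: V^2 = 69.1^2 = 4774.81
Step 2: n^2 - 1 = 4.3^2 - 1 = 17.49
Step 3: sqrt(17.49) = 4.182105
Step 4: R = 4774.81 / (9.81 * 4.182105) = 116.4 m

116.4


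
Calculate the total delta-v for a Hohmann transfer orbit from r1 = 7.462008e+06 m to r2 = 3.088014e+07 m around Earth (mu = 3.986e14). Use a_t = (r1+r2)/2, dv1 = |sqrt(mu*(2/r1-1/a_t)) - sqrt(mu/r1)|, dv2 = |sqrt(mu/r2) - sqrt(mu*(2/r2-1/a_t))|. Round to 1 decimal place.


Step 1: Transfer semi-major axis a_t = (7.462008e+06 + 3.088014e+07) / 2 = 1.917107e+07 m
Step 2: v1 (circular at r1) = sqrt(mu/r1) = 7308.71 m/s
Step 3: v_t1 = sqrt(mu*(2/r1 - 1/a_t)) = 9275.92 m/s
Step 4: dv1 = |9275.92 - 7308.71| = 1967.21 m/s
Step 5: v2 (circular at r2) = 3592.77 m/s, v_t2 = 2241.47 m/s
Step 6: dv2 = |3592.77 - 2241.47| = 1351.29 m/s
Step 7: Total delta-v = 1967.21 + 1351.29 = 3318.5 m/s

3318.5


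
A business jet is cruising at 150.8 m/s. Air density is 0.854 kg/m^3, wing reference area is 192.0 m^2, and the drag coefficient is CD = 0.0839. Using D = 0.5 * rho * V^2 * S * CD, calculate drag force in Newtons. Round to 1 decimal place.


Step 1: Dynamic pressure q = 0.5 * 0.854 * 150.8^2 = 9710.2533 Pa
Step 2: Drag D = q * S * CD = 9710.2533 * 192.0 * 0.0839
Step 3: D = 156420.5 N

156420.5


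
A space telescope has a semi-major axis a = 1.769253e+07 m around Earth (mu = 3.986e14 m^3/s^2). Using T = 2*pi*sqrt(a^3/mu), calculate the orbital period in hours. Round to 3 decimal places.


Step 1: a^3 / mu = 5.538215e+21 / 3.986e14 = 1.389417e+07
Step 2: sqrt(1.389417e+07) = 3727.4881 s
Step 3: T = 2*pi * 3727.4881 = 23420.5 s
Step 4: T in hours = 23420.5 / 3600 = 6.506 hours

6.506


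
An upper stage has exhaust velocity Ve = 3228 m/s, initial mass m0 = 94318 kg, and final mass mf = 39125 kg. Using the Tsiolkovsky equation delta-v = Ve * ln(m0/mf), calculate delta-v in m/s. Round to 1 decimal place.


Step 1: Mass ratio m0/mf = 94318 / 39125 = 2.410684
Step 2: ln(2.410684) = 0.87991
Step 3: delta-v = 3228 * 0.87991 = 2840.4 m/s

2840.4


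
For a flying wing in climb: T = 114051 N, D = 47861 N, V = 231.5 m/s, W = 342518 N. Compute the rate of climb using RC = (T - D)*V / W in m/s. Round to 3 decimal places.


Step 1: Excess thrust = T - D = 114051 - 47861 = 66190 N
Step 2: Excess power = 66190 * 231.5 = 15322985.0 W
Step 3: RC = 15322985.0 / 342518 = 44.736 m/s

44.736


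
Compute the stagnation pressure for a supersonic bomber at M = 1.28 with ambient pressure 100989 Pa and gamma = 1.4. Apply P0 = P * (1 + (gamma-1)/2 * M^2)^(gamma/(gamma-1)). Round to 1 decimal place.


Step 1: (gamma-1)/2 * M^2 = 0.2 * 1.6384 = 0.32768
Step 2: 1 + 0.32768 = 1.32768
Step 3: Exponent gamma/(gamma-1) = 3.5
Step 4: P0 = 100989 * 1.32768^3.5 = 272333.5 Pa

272333.5


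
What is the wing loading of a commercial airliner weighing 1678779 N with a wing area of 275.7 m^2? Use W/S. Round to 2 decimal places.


Step 1: Wing loading = W / S = 1678779 / 275.7
Step 2: Wing loading = 6089.15 N/m^2

6089.15


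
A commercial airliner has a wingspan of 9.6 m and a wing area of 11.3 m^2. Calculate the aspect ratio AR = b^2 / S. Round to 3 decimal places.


Step 1: b^2 = 9.6^2 = 92.16
Step 2: AR = 92.16 / 11.3 = 8.156

8.156


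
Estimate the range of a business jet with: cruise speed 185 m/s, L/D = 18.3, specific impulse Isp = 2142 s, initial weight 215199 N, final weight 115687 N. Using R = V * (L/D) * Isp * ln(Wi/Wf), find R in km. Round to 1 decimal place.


Step 1: Coefficient = V * (L/D) * Isp = 185 * 18.3 * 2142 = 7251741.0 m
Step 2: Wi/Wf = 215199 / 115687 = 1.860183
Step 3: ln(1.860183) = 0.620675
Step 4: R = 7251741.0 * 0.620675 = 4500973.7 m = 4501.0 km

4501.0


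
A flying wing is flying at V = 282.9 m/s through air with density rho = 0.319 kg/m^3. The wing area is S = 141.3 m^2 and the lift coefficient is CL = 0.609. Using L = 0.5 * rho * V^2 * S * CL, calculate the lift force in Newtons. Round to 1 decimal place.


Step 1: Calculate dynamic pressure q = 0.5 * 0.319 * 282.9^2 = 0.5 * 0.319 * 80032.41 = 12765.1694 Pa
Step 2: Multiply by wing area and lift coefficient: L = 12765.1694 * 141.3 * 0.609
Step 3: L = 1803718.4355 * 0.609 = 1098464.5 N

1098464.5


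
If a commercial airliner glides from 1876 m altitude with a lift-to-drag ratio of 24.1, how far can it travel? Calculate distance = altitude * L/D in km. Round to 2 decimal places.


Step 1: Glide distance = altitude * L/D = 1876 * 24.1 = 45211.6 m
Step 2: Convert to km: 45211.6 / 1000 = 45.21 km

45.21


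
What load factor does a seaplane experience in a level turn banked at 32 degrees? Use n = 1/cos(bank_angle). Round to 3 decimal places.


Step 1: Convert 32 degrees to radians = 0.558505
Step 2: cos(32 deg) = 0.848048
Step 3: n = 1 / 0.848048 = 1.179

1.179


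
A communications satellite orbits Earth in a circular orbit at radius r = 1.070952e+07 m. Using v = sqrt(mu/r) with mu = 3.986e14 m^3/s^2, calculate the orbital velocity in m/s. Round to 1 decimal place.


Step 1: mu / r = 3.986e14 / 1.070952e+07 = 37219221.7765
Step 2: v = sqrt(37219221.7765) = 6100.8 m/s

6100.8


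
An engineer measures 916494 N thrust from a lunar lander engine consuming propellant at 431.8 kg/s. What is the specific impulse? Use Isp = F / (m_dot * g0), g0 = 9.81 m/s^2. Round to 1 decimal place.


Step 1: m_dot * g0 = 431.8 * 9.81 = 4235.96
Step 2: Isp = 916494 / 4235.96 = 216.4 s

216.4


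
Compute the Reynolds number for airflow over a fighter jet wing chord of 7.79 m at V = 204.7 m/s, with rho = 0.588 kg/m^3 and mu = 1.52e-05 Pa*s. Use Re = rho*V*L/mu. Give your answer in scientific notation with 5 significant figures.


Step 1: Numerator = rho * V * L = 0.588 * 204.7 * 7.79 = 937.632444
Step 2: Re = 937.632444 / 1.52e-05
Step 3: Re = 6.1686e+07

6.1686e+07


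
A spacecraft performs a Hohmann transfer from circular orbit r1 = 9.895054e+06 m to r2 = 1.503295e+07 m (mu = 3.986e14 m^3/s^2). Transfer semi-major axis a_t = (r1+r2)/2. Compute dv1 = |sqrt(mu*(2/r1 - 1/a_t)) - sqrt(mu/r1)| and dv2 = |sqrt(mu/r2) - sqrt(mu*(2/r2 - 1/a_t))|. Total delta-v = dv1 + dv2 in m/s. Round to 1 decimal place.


Step 1: Transfer semi-major axis a_t = (9.895054e+06 + 1.503295e+07) / 2 = 1.246400e+07 m
Step 2: v1 (circular at r1) = sqrt(mu/r1) = 6346.87 m/s
Step 3: v_t1 = sqrt(mu*(2/r1 - 1/a_t)) = 6970.32 m/s
Step 4: dv1 = |6970.32 - 6346.87| = 623.45 m/s
Step 5: v2 (circular at r2) = 5149.28 m/s, v_t2 = 4588.04 m/s
Step 6: dv2 = |5149.28 - 4588.04| = 561.24 m/s
Step 7: Total delta-v = 623.45 + 561.24 = 1184.7 m/s

1184.7


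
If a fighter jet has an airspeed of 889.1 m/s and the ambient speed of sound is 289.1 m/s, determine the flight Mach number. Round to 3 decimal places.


Step 1: M = V / a = 889.1 / 289.1
Step 2: M = 3.075

3.075


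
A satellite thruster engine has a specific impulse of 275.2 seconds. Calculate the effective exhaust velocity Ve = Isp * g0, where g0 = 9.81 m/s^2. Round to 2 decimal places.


Step 1: Ve = Isp * g0 = 275.2 * 9.81
Step 2: Ve = 2699.71 m/s

2699.71


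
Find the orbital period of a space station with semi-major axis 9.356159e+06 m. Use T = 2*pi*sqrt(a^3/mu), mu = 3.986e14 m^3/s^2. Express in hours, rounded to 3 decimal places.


Step 1: a^3 / mu = 8.190167e+20 / 3.986e14 = 2.054733e+06
Step 2: sqrt(2.054733e+06) = 1433.4341 s
Step 3: T = 2*pi * 1433.4341 = 9006.53 s
Step 4: T in hours = 9006.53 / 3600 = 2.502 hours

2.502


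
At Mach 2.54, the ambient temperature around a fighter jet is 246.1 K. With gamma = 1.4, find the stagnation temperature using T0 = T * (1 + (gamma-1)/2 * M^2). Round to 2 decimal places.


Step 1: (gamma-1)/2 = 0.2
Step 2: M^2 = 6.4516
Step 3: 1 + 0.2 * 6.4516 = 2.29032
Step 4: T0 = 246.1 * 2.29032 = 563.65 K

563.65


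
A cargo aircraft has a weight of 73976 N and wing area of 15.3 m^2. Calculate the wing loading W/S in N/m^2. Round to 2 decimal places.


Step 1: Wing loading = W / S = 73976 / 15.3
Step 2: Wing loading = 4835.03 N/m^2

4835.03


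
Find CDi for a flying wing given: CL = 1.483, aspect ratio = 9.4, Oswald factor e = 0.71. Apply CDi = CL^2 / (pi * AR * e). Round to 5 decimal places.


Step 1: CL^2 = 1.483^2 = 2.199289
Step 2: pi * AR * e = 3.14159 * 9.4 * 0.71 = 20.966989
Step 3: CDi = 2.199289 / 20.966989 = 0.10489

0.10489


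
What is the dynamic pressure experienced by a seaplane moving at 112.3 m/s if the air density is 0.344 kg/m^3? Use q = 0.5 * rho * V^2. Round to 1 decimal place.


Step 1: V^2 = 112.3^2 = 12611.29
Step 2: q = 0.5 * 0.344 * 12611.29
Step 3: q = 2169.1 Pa

2169.1


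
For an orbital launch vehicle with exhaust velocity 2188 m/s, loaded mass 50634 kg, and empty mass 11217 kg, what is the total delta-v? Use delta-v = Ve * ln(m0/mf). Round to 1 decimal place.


Step 1: Mass ratio m0/mf = 50634 / 11217 = 4.514041
Step 2: ln(4.514041) = 1.507193
Step 3: delta-v = 2188 * 1.507193 = 3297.7 m/s

3297.7


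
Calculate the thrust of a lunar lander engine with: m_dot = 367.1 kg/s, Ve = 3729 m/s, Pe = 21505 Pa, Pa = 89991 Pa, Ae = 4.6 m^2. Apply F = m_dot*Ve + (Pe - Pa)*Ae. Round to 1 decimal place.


Step 1: Momentum thrust = m_dot * Ve = 367.1 * 3729 = 1368915.9 N
Step 2: Pressure thrust = (Pe - Pa) * Ae = (21505 - 89991) * 4.6 = -315035.6 N
Step 3: Total thrust F = 1368915.9 + -315035.6 = 1053880.3 N

1053880.3


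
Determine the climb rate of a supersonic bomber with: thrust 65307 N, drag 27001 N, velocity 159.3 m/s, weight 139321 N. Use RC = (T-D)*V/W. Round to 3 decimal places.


Step 1: Excess thrust = T - D = 65307 - 27001 = 38306 N
Step 2: Excess power = 38306 * 159.3 = 6102145.8 W
Step 3: RC = 6102145.8 / 139321 = 43.799 m/s

43.799


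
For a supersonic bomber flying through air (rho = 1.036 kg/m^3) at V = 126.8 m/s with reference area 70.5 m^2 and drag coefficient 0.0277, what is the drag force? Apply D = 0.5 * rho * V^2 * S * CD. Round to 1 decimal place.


Step 1: Dynamic pressure q = 0.5 * 1.036 * 126.8^2 = 8328.5283 Pa
Step 2: Drag D = q * S * CD = 8328.5283 * 70.5 * 0.0277
Step 3: D = 16264.4 N

16264.4


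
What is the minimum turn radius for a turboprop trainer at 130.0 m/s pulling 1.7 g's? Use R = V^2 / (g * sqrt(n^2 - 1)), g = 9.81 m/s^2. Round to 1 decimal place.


Step 1: V^2 = 130.0^2 = 16900.0
Step 2: n^2 - 1 = 1.7^2 - 1 = 1.89
Step 3: sqrt(1.89) = 1.374773
Step 4: R = 16900.0 / (9.81 * 1.374773) = 1253.1 m

1253.1


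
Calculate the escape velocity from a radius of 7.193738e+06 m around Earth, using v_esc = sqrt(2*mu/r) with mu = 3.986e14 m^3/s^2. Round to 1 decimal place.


Step 1: 2*mu/r = 2 * 3.986e14 / 7.193738e+06 = 110818603.6244
Step 2: v_esc = sqrt(110818603.6244) = 10527.0 m/s

10527.0


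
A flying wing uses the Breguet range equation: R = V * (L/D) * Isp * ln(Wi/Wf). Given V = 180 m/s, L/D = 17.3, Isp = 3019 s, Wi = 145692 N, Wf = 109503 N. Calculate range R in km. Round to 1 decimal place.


Step 1: Coefficient = V * (L/D) * Isp = 180 * 17.3 * 3019 = 9401166.0 m
Step 2: Wi/Wf = 145692 / 109503 = 1.330484
Step 3: ln(1.330484) = 0.285543
Step 4: R = 9401166.0 * 0.285543 = 2684435.8 m = 2684.4 km

2684.4


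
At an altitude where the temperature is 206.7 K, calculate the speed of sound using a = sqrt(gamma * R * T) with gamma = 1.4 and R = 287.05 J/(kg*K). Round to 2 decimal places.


Step 1: gamma * R * T = 1.4 * 287.05 * 206.7 = 83066.529
Step 2: a = sqrt(83066.529) = 288.21 m/s

288.21


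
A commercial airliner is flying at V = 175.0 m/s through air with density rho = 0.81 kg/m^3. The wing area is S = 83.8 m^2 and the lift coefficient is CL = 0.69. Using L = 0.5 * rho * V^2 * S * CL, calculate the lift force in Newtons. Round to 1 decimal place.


Step 1: Calculate dynamic pressure q = 0.5 * 0.81 * 175.0^2 = 0.5 * 0.81 * 30625.0 = 12403.125 Pa
Step 2: Multiply by wing area and lift coefficient: L = 12403.125 * 83.8 * 0.69
Step 3: L = 1039381.875 * 0.69 = 717173.5 N

717173.5


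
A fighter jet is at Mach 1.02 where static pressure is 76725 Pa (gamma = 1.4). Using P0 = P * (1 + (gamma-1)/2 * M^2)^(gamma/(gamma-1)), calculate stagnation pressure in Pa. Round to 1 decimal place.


Step 1: (gamma-1)/2 * M^2 = 0.2 * 1.0404 = 0.20808
Step 2: 1 + 0.20808 = 1.20808
Step 3: Exponent gamma/(gamma-1) = 3.5
Step 4: P0 = 76725 * 1.20808^3.5 = 148686.6 Pa

148686.6


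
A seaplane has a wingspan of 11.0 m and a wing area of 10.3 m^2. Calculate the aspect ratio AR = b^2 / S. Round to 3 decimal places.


Step 1: b^2 = 11.0^2 = 121.0
Step 2: AR = 121.0 / 10.3 = 11.748

11.748


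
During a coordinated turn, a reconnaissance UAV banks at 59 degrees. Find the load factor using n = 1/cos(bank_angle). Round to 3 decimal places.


Step 1: Convert 59 degrees to radians = 1.029744
Step 2: cos(59 deg) = 0.515038
Step 3: n = 1 / 0.515038 = 1.942

1.942


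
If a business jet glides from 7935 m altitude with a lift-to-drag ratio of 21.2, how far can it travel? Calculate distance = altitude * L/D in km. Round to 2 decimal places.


Step 1: Glide distance = altitude * L/D = 7935 * 21.2 = 168222.0 m
Step 2: Convert to km: 168222.0 / 1000 = 168.22 km

168.22


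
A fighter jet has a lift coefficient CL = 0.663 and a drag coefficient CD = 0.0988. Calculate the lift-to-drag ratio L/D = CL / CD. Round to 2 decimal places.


Step 1: L/D = CL / CD = 0.663 / 0.0988
Step 2: L/D = 6.71

6.71


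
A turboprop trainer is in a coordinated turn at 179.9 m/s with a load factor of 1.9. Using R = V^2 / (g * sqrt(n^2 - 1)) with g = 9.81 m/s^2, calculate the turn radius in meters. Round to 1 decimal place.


Step 1: V^2 = 179.9^2 = 32364.01
Step 2: n^2 - 1 = 1.9^2 - 1 = 2.61
Step 3: sqrt(2.61) = 1.615549
Step 4: R = 32364.01 / (9.81 * 1.615549) = 2042.1 m

2042.1


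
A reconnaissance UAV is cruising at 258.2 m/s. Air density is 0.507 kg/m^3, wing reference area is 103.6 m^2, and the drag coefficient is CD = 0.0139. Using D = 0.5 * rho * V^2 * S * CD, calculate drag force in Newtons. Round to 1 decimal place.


Step 1: Dynamic pressure q = 0.5 * 0.507 * 258.2^2 = 16900.1453 Pa
Step 2: Drag D = q * S * CD = 16900.1453 * 103.6 * 0.0139
Step 3: D = 24336.9 N

24336.9


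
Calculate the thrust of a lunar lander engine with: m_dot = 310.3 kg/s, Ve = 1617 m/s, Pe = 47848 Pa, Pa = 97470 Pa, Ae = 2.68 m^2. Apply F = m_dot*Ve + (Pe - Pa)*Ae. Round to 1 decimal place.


Step 1: Momentum thrust = m_dot * Ve = 310.3 * 1617 = 501755.1 N
Step 2: Pressure thrust = (Pe - Pa) * Ae = (47848 - 97470) * 2.68 = -132986.96 N
Step 3: Total thrust F = 501755.1 + -132986.96 = 368768.1 N

368768.1


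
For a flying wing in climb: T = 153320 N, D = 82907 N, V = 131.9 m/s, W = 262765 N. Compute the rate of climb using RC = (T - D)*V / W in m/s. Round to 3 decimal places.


Step 1: Excess thrust = T - D = 153320 - 82907 = 70413 N
Step 2: Excess power = 70413 * 131.9 = 9287474.7 W
Step 3: RC = 9287474.7 / 262765 = 35.345 m/s

35.345


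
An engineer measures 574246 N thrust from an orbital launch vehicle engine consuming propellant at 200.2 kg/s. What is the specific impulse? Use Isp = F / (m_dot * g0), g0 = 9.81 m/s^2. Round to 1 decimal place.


Step 1: m_dot * g0 = 200.2 * 9.81 = 1963.96
Step 2: Isp = 574246 / 1963.96 = 292.4 s

292.4


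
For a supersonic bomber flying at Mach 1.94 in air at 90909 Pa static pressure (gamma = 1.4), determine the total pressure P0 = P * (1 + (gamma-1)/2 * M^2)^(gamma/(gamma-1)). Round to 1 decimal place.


Step 1: (gamma-1)/2 * M^2 = 0.2 * 3.7636 = 0.75272
Step 2: 1 + 0.75272 = 1.75272
Step 3: Exponent gamma/(gamma-1) = 3.5
Step 4: P0 = 90909 * 1.75272^3.5 = 648038.5 Pa

648038.5


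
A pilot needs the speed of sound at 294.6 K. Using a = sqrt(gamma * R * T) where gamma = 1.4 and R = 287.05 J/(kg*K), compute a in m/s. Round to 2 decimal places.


Step 1: gamma * R * T = 1.4 * 287.05 * 294.6 = 118390.902
Step 2: a = sqrt(118390.902) = 344.08 m/s

344.08


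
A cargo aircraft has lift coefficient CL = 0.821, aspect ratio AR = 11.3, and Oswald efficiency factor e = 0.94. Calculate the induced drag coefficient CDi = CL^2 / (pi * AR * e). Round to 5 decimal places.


Step 1: CL^2 = 0.821^2 = 0.674041
Step 2: pi * AR * e = 3.14159 * 11.3 * 0.94 = 33.369997
Step 3: CDi = 0.674041 / 33.369997 = 0.02020

0.02020


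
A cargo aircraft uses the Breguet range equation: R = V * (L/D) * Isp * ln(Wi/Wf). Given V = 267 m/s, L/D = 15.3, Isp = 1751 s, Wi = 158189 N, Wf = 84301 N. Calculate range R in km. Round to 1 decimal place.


Step 1: Coefficient = V * (L/D) * Isp = 267 * 15.3 * 1751 = 7153010.1 m
Step 2: Wi/Wf = 158189 / 84301 = 1.876478
Step 3: ln(1.876478) = 0.629397
Step 4: R = 7153010.1 * 0.629397 = 4502081.6 m = 4502.1 km

4502.1


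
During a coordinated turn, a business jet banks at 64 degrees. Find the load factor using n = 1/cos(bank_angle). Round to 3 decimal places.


Step 1: Convert 64 degrees to radians = 1.117011
Step 2: cos(64 deg) = 0.438371
Step 3: n = 1 / 0.438371 = 2.281

2.281


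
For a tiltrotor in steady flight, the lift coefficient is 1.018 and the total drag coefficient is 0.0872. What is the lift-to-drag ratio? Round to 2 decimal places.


Step 1: L/D = CL / CD = 1.018 / 0.0872
Step 2: L/D = 11.67

11.67


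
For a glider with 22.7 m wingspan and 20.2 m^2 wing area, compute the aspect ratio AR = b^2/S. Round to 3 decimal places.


Step 1: b^2 = 22.7^2 = 515.29
Step 2: AR = 515.29 / 20.2 = 25.509

25.509


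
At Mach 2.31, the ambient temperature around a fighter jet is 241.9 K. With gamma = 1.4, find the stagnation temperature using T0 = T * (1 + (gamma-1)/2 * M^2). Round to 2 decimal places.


Step 1: (gamma-1)/2 = 0.2
Step 2: M^2 = 5.3361
Step 3: 1 + 0.2 * 5.3361 = 2.06722
Step 4: T0 = 241.9 * 2.06722 = 500.06 K

500.06


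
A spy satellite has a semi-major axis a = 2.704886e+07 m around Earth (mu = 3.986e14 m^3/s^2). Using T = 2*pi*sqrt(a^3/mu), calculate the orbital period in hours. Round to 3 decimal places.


Step 1: a^3 / mu = 1.979005e+22 / 3.986e14 = 4.964890e+07
Step 2: sqrt(4.964890e+07) = 7046.1973 s
Step 3: T = 2*pi * 7046.1973 = 44272.56 s
Step 4: T in hours = 44272.56 / 3600 = 12.298 hours

12.298


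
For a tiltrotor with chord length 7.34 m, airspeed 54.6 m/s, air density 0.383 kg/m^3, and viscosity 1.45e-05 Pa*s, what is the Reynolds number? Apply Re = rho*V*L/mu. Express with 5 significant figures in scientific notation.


Step 1: Numerator = rho * V * L = 0.383 * 54.6 * 7.34 = 153.492612
Step 2: Re = 153.492612 / 1.45e-05
Step 3: Re = 1.0586e+07

1.0586e+07


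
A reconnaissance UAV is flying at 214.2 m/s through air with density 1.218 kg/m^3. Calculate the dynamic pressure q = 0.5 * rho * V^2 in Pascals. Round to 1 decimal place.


Step 1: V^2 = 214.2^2 = 45881.64
Step 2: q = 0.5 * 1.218 * 45881.64
Step 3: q = 27941.9 Pa

27941.9


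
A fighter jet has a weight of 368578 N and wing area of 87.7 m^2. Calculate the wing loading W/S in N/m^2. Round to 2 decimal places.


Step 1: Wing loading = W / S = 368578 / 87.7
Step 2: Wing loading = 4202.71 N/m^2

4202.71


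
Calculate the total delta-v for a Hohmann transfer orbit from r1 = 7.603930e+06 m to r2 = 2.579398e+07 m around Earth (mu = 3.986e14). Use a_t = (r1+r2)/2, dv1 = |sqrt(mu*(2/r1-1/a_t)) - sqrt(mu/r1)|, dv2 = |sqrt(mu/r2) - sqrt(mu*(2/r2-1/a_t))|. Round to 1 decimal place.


Step 1: Transfer semi-major axis a_t = (7.603930e+06 + 2.579398e+07) / 2 = 1.669896e+07 m
Step 2: v1 (circular at r1) = sqrt(mu/r1) = 7240.18 m/s
Step 3: v_t1 = sqrt(mu*(2/r1 - 1/a_t)) = 8998.38 m/s
Step 4: dv1 = |8998.38 - 7240.18| = 1758.19 m/s
Step 5: v2 (circular at r2) = 3931.06 m/s, v_t2 = 2652.67 m/s
Step 6: dv2 = |3931.06 - 2652.67| = 1278.38 m/s
Step 7: Total delta-v = 1758.19 + 1278.38 = 3036.6 m/s

3036.6


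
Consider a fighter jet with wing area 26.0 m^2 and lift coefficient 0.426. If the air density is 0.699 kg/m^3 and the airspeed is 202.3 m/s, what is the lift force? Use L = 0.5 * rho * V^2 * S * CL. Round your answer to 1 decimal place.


Step 1: Calculate dynamic pressure q = 0.5 * 0.699 * 202.3^2 = 0.5 * 0.699 * 40925.29 = 14303.3889 Pa
Step 2: Multiply by wing area and lift coefficient: L = 14303.3889 * 26.0 * 0.426
Step 3: L = 371888.1102 * 0.426 = 158424.3 N

158424.3


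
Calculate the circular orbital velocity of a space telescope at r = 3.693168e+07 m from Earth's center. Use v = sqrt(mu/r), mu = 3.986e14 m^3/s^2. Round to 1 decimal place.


Step 1: mu / r = 3.986e14 / 3.693168e+07 = 10792901.9205
Step 2: v = sqrt(10792901.9205) = 3285.3 m/s

3285.3


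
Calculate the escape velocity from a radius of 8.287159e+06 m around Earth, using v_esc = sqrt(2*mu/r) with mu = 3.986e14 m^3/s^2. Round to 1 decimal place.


Step 1: 2*mu/r = 2 * 3.986e14 / 8.287159e+06 = 96197019.992
Step 2: v_esc = sqrt(96197019.992) = 9808.0 m/s

9808.0


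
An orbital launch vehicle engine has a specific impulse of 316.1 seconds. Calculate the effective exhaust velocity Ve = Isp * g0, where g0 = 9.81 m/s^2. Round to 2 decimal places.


Step 1: Ve = Isp * g0 = 316.1 * 9.81
Step 2: Ve = 3100.94 m/s

3100.94


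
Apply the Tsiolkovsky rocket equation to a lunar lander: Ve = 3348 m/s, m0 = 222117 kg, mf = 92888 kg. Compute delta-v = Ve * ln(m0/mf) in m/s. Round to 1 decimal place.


Step 1: Mass ratio m0/mf = 222117 / 92888 = 2.391235
Step 2: ln(2.391235) = 0.87181
Step 3: delta-v = 3348 * 0.87181 = 2918.8 m/s

2918.8


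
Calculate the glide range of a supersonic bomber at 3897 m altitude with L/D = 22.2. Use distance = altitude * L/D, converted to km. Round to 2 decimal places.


Step 1: Glide distance = altitude * L/D = 3897 * 22.2 = 86513.4 m
Step 2: Convert to km: 86513.4 / 1000 = 86.51 km

86.51


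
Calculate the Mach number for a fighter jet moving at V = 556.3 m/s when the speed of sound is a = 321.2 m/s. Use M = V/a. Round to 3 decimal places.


Step 1: M = V / a = 556.3 / 321.2
Step 2: M = 1.732

1.732


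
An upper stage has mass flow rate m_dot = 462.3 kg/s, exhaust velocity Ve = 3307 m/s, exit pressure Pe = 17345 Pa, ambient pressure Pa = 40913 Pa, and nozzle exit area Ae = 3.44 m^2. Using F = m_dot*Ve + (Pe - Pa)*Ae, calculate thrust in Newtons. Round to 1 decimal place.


Step 1: Momentum thrust = m_dot * Ve = 462.3 * 3307 = 1528826.1 N
Step 2: Pressure thrust = (Pe - Pa) * Ae = (17345 - 40913) * 3.44 = -81073.92 N
Step 3: Total thrust F = 1528826.1 + -81073.92 = 1447752.2 N

1447752.2


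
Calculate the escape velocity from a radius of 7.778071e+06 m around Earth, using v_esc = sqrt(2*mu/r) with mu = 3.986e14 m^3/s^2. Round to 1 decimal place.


Step 1: 2*mu/r = 2 * 3.986e14 / 7.778071e+06 = 102493278.8605
Step 2: v_esc = sqrt(102493278.8605) = 10123.9 m/s

10123.9


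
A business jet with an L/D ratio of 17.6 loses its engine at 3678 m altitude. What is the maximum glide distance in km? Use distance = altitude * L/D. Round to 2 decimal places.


Step 1: Glide distance = altitude * L/D = 3678 * 17.6 = 64732.8 m
Step 2: Convert to km: 64732.8 / 1000 = 64.73 km

64.73


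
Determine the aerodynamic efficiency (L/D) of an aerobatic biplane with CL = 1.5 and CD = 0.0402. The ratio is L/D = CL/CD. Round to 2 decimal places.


Step 1: L/D = CL / CD = 1.5 / 0.0402
Step 2: L/D = 37.31

37.31


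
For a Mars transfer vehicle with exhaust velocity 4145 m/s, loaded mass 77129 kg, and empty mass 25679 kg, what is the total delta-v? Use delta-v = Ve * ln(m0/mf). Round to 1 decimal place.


Step 1: Mass ratio m0/mf = 77129 / 25679 = 3.003583
Step 2: ln(3.003583) = 1.099806
Step 3: delta-v = 4145 * 1.099806 = 4558.7 m/s

4558.7


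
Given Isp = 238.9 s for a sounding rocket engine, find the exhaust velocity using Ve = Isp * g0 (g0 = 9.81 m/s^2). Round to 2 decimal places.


Step 1: Ve = Isp * g0 = 238.9 * 9.81
Step 2: Ve = 2343.61 m/s

2343.61


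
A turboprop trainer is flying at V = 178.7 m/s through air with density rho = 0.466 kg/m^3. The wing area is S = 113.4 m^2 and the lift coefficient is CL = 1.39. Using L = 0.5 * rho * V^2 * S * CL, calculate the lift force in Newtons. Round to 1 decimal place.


Step 1: Calculate dynamic pressure q = 0.5 * 0.466 * 178.7^2 = 0.5 * 0.466 * 31933.69 = 7440.5498 Pa
Step 2: Multiply by wing area and lift coefficient: L = 7440.5498 * 113.4 * 1.39
Step 3: L = 843758.3439 * 1.39 = 1172824.1 N

1172824.1


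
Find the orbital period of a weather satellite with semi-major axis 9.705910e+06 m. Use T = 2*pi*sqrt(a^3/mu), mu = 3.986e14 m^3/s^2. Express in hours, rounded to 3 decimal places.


Step 1: a^3 / mu = 9.143422e+20 / 3.986e14 = 2.293884e+06
Step 2: sqrt(2.293884e+06) = 1514.5574 s
Step 3: T = 2*pi * 1514.5574 = 9516.24 s
Step 4: T in hours = 9516.24 / 3600 = 2.643 hours

2.643


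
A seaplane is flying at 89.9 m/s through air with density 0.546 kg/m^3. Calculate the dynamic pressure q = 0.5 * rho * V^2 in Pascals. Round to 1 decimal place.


Step 1: V^2 = 89.9^2 = 8082.01
Step 2: q = 0.5 * 0.546 * 8082.01
Step 3: q = 2206.4 Pa

2206.4


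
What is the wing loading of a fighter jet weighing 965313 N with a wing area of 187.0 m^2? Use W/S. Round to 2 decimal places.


Step 1: Wing loading = W / S = 965313 / 187.0
Step 2: Wing loading = 5162.10 N/m^2

5162.10


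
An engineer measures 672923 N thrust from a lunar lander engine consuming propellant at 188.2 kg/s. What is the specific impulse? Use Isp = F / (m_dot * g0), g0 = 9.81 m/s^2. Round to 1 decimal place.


Step 1: m_dot * g0 = 188.2 * 9.81 = 1846.24
Step 2: Isp = 672923 / 1846.24 = 364.5 s

364.5


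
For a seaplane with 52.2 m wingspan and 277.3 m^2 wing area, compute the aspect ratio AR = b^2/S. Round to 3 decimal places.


Step 1: b^2 = 52.2^2 = 2724.84
Step 2: AR = 2724.84 / 277.3 = 9.826

9.826


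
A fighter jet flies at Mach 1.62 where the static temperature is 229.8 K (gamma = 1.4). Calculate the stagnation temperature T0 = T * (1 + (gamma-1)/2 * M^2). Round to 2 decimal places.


Step 1: (gamma-1)/2 = 0.2
Step 2: M^2 = 2.6244
Step 3: 1 + 0.2 * 2.6244 = 1.52488
Step 4: T0 = 229.8 * 1.52488 = 350.42 K

350.42


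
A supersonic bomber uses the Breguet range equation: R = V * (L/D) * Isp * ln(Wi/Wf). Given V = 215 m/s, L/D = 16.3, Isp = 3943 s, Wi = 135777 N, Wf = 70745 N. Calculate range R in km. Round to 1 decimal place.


Step 1: Coefficient = V * (L/D) * Isp = 215 * 16.3 * 3943 = 13818243.5 m
Step 2: Wi/Wf = 135777 / 70745 = 1.919245
Step 3: ln(1.919245) = 0.651932
Step 4: R = 13818243.5 * 0.651932 = 9008554.7 m = 9008.6 km

9008.6


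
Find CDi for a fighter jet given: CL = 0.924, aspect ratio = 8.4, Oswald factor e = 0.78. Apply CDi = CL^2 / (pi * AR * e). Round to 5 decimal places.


Step 1: CL^2 = 0.924^2 = 0.853776
Step 2: pi * AR * e = 3.14159 * 8.4 * 0.78 = 20.583715
Step 3: CDi = 0.853776 / 20.583715 = 0.04148

0.04148


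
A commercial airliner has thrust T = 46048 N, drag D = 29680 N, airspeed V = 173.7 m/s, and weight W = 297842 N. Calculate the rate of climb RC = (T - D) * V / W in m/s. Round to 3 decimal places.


Step 1: Excess thrust = T - D = 46048 - 29680 = 16368 N
Step 2: Excess power = 16368 * 173.7 = 2843121.6 W
Step 3: RC = 2843121.6 / 297842 = 9.546 m/s

9.546


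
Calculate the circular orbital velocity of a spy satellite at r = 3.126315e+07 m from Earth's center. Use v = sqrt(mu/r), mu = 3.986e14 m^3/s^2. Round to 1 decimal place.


Step 1: mu / r = 3.986e14 / 3.126315e+07 = 12749834.8695
Step 2: v = sqrt(12749834.8695) = 3570.7 m/s

3570.7


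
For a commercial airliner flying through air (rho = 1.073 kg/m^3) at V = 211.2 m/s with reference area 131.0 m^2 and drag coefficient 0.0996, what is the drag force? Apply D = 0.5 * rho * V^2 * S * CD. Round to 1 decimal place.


Step 1: Dynamic pressure q = 0.5 * 1.073 * 211.2^2 = 23930.8186 Pa
Step 2: Drag D = q * S * CD = 23930.8186 * 131.0 * 0.0996
Step 3: D = 312239.7 N

312239.7


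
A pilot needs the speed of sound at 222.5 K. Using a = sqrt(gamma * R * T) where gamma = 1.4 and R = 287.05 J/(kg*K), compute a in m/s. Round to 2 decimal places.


Step 1: gamma * R * T = 1.4 * 287.05 * 222.5 = 89416.075
Step 2: a = sqrt(89416.075) = 299.03 m/s

299.03


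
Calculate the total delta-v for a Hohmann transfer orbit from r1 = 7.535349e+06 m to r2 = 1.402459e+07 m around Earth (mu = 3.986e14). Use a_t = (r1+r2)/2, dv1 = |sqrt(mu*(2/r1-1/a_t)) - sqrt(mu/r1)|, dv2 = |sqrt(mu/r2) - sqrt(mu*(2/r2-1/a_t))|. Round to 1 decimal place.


Step 1: Transfer semi-major axis a_t = (7.535349e+06 + 1.402459e+07) / 2 = 1.077997e+07 m
Step 2: v1 (circular at r1) = sqrt(mu/r1) = 7273.06 m/s
Step 3: v_t1 = sqrt(mu*(2/r1 - 1/a_t)) = 8295.7 m/s
Step 4: dv1 = |8295.7 - 7273.06| = 1022.65 m/s
Step 5: v2 (circular at r2) = 5331.18 m/s, v_t2 = 4457.24 m/s
Step 6: dv2 = |5331.18 - 4457.24| = 873.94 m/s
Step 7: Total delta-v = 1022.65 + 873.94 = 1896.6 m/s

1896.6


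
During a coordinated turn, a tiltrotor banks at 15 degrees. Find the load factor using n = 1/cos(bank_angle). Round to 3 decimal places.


Step 1: Convert 15 degrees to radians = 0.261799
Step 2: cos(15 deg) = 0.965926
Step 3: n = 1 / 0.965926 = 1.035

1.035


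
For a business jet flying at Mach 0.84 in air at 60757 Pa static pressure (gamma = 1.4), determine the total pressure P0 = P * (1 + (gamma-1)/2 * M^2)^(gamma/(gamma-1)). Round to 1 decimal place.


Step 1: (gamma-1)/2 * M^2 = 0.2 * 0.7056 = 0.14112
Step 2: 1 + 0.14112 = 1.14112
Step 3: Exponent gamma/(gamma-1) = 3.5
Step 4: P0 = 60757 * 1.14112^3.5 = 96439.7 Pa

96439.7


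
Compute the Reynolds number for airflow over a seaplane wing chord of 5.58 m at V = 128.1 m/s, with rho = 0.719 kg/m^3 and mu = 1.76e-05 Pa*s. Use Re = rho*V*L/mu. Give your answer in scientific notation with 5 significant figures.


Step 1: Numerator = rho * V * L = 0.719 * 128.1 * 5.58 = 513.939762
Step 2: Re = 513.939762 / 1.76e-05
Step 3: Re = 2.9201e+07

2.9201e+07


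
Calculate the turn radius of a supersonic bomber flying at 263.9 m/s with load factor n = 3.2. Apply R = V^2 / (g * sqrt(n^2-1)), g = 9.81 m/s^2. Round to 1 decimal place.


Step 1: V^2 = 263.9^2 = 69643.21
Step 2: n^2 - 1 = 3.2^2 - 1 = 9.24
Step 3: sqrt(9.24) = 3.039737
Step 4: R = 69643.21 / (9.81 * 3.039737) = 2335.5 m

2335.5


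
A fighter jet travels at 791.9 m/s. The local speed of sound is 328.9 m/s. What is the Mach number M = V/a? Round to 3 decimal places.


Step 1: M = V / a = 791.9 / 328.9
Step 2: M = 2.408

2.408


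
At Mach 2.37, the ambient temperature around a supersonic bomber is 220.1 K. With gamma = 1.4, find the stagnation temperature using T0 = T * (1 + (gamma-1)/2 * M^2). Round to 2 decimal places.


Step 1: (gamma-1)/2 = 0.2
Step 2: M^2 = 5.6169
Step 3: 1 + 0.2 * 5.6169 = 2.12338
Step 4: T0 = 220.1 * 2.12338 = 467.36 K

467.36


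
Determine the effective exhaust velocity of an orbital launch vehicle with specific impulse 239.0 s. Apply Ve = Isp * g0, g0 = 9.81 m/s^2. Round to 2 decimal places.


Step 1: Ve = Isp * g0 = 239.0 * 9.81
Step 2: Ve = 2344.59 m/s

2344.59


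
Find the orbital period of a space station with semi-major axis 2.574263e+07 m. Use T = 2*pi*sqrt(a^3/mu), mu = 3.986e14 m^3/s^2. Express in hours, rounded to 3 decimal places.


Step 1: a^3 / mu = 1.705920e+22 / 3.986e14 = 4.279780e+07
Step 2: sqrt(4.279780e+07) = 6542.0028 s
Step 3: T = 2*pi * 6542.0028 = 41104.62 s
Step 4: T in hours = 41104.62 / 3600 = 11.418 hours

11.418


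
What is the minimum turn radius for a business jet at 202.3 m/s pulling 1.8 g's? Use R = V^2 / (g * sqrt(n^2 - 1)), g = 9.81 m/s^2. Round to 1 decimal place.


Step 1: V^2 = 202.3^2 = 40925.29
Step 2: n^2 - 1 = 1.8^2 - 1 = 2.24
Step 3: sqrt(2.24) = 1.496663
Step 4: R = 40925.29 / (9.81 * 1.496663) = 2787.4 m

2787.4


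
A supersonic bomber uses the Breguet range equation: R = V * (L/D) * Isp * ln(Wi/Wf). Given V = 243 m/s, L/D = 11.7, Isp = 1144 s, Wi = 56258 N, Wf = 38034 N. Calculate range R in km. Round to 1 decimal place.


Step 1: Coefficient = V * (L/D) * Isp = 243 * 11.7 * 1144 = 3252506.4 m
Step 2: Wi/Wf = 56258 / 38034 = 1.47915
Step 3: ln(1.47915) = 0.391468
Step 4: R = 3252506.4 * 0.391468 = 1273251.4 m = 1273.3 km

1273.3
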